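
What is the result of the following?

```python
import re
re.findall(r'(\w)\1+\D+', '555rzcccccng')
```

['5']

A backreference is literal: `\1` must see the identical characters the first group matched.
Scanning left to right: at [0:12] match '555rzcccccng', group 1 = '5'.
`findall` collects group 1 from the one match (1 total).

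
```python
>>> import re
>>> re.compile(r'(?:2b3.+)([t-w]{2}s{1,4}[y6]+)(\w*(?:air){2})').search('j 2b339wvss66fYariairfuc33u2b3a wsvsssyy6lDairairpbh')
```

The pattern matches the literal '2b3', then one or more of any character (non-capturing group); then exactly 2 of a character in [t-w], then 1 to 4 of a literal 's', then one or more of one of [y6] (captured); then zero or more of a word character, then the literal 'air' repeated 2 times (captured).
Here the pattern never matches, so the call returns None.

None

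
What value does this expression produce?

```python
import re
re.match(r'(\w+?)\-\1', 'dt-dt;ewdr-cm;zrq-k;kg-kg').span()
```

`re.match` only tries the pattern at the start of the string.
The match spans [0:5] → 'dt-dt'.

(0, 5)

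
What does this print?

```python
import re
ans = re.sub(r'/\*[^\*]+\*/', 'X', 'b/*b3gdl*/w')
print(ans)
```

bXw

`sub` substitutes 'X' at each match site.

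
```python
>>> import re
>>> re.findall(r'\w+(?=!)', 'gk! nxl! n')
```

The lookaround is zero-width — it requires the adjacent text to match without consuming it, so the asserted text isn't part of the match.
Matches: at [0:2] → 'gk'; at [4:7] → 'nxl'.
With no groups in the pattern, `findall` gives back each whole match — 2 here.

['gk', 'nxl']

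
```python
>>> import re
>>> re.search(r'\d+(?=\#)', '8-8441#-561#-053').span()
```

(2, 6)

Because the assertion is zero-width, the text it checks is not consumed and won't appear in the result.
`re.search` tries every starting position until one works.
The match spans [2:6] → '8441'.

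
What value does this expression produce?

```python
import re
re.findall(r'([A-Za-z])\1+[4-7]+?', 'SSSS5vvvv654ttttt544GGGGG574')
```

['S', 'v', 't', 'G']

After group 1 captures some text, `\1` only succeeds where that same text appears again.
`findall` collects group 1 from each match (4 total).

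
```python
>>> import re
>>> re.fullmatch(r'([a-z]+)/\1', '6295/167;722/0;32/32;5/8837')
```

`re.fullmatch` is like wrapping the pattern in `^…$` (in single-line mode).
Here the string isn't matched end-to-end, so the call returns None.

None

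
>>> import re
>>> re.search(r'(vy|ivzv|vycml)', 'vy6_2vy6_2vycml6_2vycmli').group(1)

'vy'

`re.search` scans for the first position where the pattern succeeds.
The match spans [0:2] → 'vy'.
Captured: group 1 = 'vy'.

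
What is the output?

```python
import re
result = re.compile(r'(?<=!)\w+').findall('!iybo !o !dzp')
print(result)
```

['iybo', 'o', 'dzp']

The `(?=…)`/`(?<=…)` assertion just peeks at neighbouring text; it doesn't advance the match position.
Scanning left to right: at [1:5] → 'iybo'; at [7:8] → 'o'; at [10:13] → 'dzp'.
With no groups in the pattern, `findall` gives back each whole match — 3 here.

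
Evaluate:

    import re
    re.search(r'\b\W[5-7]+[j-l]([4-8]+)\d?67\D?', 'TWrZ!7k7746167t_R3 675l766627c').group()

'!7k7746167t'

This matches a word boundary (`\b`, zero-width); then a non-word character, then one or more of a character in [5-7], then a character in [j-l]; then one or more of a character in [4-8] (captured); then optionally a digit, then the literal '67', then optionally a non-digit.
The match spans [4:15] → '!7k7746167t'.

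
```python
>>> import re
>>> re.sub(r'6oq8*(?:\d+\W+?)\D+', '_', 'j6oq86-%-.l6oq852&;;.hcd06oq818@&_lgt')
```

'j__0_'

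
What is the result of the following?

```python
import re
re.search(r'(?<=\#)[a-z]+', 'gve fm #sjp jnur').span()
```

(8, 11)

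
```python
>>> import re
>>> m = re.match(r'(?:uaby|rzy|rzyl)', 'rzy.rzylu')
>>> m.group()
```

`re.match` won't scan ahead — the pattern has to work from the very first character.
The match spans [0:3] → 'rzy'.

'rzy'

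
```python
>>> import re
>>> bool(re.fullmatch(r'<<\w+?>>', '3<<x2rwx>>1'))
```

False

For `fullmatch`, every character of the input must be accounted for by the pattern.
Here the string isn't matched end-to-end, so the call returns None, and `bool(None)` is False.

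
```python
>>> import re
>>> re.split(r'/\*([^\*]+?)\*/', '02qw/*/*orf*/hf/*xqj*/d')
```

Matches to split on: at [6:13] → '/*orf*/'; at [15:22] → '/*xqj*/'.
`re.split` interleaves the captured-group text with the surrounding fragments.

['02qw/*', 'orf', 'hf', 'xqj', 'd']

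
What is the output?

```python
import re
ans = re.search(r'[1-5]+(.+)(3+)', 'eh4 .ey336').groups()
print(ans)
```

The pattern matches one or more of a character in [1-5]; then one or more of any character (captured); then one or more of a literal '3' (captured).
`re.search` tries every starting position until one works.
The match spans [2:9] → '4 .ey33'.
Captured: group 1 = ' .ey3', group 2 = '3'.

(' .ey3', '3')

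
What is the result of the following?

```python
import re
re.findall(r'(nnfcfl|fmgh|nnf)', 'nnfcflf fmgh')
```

['nnfcfl', 'fmgh']

`|` is ordered: at each position the engine commits to the first alternative that works.
Scanning left to right: at [0:6] match 'nnfcfl', group 1 = 'nnfcfl'; at [8:12] match 'fmgh', group 1 = 'fmgh'.
One capturing group, so `findall` returns just the captured substring from each match — 2 in all.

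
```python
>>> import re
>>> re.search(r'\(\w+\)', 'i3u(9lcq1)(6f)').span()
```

(3, 10)

The match spans [3:10] → '(9lcq1)'.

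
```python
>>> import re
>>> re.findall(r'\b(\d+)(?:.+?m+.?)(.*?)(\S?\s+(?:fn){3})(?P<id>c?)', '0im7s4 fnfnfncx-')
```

Multiple groups make `findall` return tuples — one 4-tuple for the one match.

[('0', 's', '4 fnfnfn', 'c')]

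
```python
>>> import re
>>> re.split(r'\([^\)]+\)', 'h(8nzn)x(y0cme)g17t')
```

Matches to split on: at [1:7] → '(8nzn)'; at [8:15] → '(y0cme)'.
`split` removes every match and returns the 3 fragments in between.

['h', 'x', 'g17t']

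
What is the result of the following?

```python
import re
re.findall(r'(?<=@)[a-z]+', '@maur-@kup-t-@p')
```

['maur', 'kup', 'p']

The `(?=…)`/`(?<=…)` assertion just peeks at neighbouring text; it doesn't advance the match position.
Scanning left to right: at [1:5] → 'maur'; at [7:10] → 'kup'; at [14:15] → 'p'.
`findall` yields the raw match text (3 of them) because the pattern has no groups.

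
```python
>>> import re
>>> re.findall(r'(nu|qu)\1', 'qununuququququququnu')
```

`\1` has to match the exact text group 1 already captured.
`findall` collects group 1 from each match (4 total).

['nu', 'qu', 'qu', 'qu']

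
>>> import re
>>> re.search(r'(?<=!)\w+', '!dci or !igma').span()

(1, 4)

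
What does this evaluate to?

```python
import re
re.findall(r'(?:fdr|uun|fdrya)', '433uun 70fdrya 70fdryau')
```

['uun', 'fdr', 'fdr']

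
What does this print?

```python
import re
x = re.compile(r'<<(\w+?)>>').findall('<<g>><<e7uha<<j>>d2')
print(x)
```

`findall` collects group 1 from each match (2 total).

['g', 'j']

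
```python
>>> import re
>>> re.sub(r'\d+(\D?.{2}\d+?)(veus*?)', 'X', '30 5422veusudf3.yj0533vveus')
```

'Xsudf3.yj0533vveus'

A non-greedy quantifier consumes as few characters as it can — just enough that the remainder of the pattern still matches from where it stops; whatever follows it matches normally.
Every occurrence is swapped for 'X'.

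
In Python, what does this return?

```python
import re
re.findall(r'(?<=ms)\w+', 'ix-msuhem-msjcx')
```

['uhem', 'jcx']

The lookaround is zero-width — it requires the adjacent text to match without consuming it, so the asserted text isn't part of the match.
Walking the string: at [5:9] → 'uhem'; at [12:15] → 'jcx'.
No capturing groups, so `findall` returns the 2 full match strings.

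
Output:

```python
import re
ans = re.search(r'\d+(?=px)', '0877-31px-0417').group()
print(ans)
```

Because the assertion is zero-width, the text it checks is not consumed and won't appear in the result.
`re.search` tries every starting position until one works.
The match spans [5:7] → '31'.

31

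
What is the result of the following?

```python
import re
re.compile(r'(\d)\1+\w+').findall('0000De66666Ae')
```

['0']

`\1` is not a pattern — it's the concrete string captured by group 1, re-applied verbatim.
`findall` collects group 1 from the one match (1 total).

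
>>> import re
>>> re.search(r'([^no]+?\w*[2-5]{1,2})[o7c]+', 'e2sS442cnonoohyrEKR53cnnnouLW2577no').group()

'e2sS442cnonoohyrEKR53cnnnouLW2577'

The match spans [0:33] → 'e2sS442cnonoohyrEKR53cnnnouLW2577'.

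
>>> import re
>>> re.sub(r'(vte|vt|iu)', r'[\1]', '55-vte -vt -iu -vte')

The regex engine tests alternatives in the order written; an earlier branch that matches wins even if a later one would match more.
Matches: at [3:6] → 'vte'; at [8:10] → 'vt'; at [12:14] → 'iu'; at [16:19] → 'vte'.
The replacement refers to a captured group, so each match is rewritten using its own captured text.

'55-[vte] -[vt] -[iu] -[vte]'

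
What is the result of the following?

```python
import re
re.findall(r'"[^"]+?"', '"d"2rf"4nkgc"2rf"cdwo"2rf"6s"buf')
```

['"d"', '"4nkgc"', '"cdwo"', '"6s"']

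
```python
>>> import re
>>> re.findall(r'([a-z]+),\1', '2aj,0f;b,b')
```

`\1` is not a pattern — it's the concrete string captured by group 1, re-applied verbatim.
`findall` collects group 1 from the one match (1 total).

['b']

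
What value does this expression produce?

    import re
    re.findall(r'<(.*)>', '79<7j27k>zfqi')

One capturing group, so `findall` returns just the captured substring from the one match — 1 in all.

['7j27k']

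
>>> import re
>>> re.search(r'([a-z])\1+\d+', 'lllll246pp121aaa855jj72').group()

`\1` has to match the exact text group 1 already captured.
`search` walks the string left to right and returns the first match it finds.
The match spans [0:8] → 'lllll246'.
Captured: group 1 = 'l'.

'lllll246'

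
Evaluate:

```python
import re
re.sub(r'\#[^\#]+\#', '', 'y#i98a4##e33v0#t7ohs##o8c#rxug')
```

'yt7ohs#rxug'

Matches: at [1:8] → '#i98a4#'; at [8:15] → '#e33v0#'; at [21:26] → '#o8c#'.
Each match is replaced by ''.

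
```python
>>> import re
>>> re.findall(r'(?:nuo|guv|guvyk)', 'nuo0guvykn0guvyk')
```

The regex engine tests alternatives in the order written; an earlier branch that matches wins even if a later one would match more.
Matches: at [0:3] → 'nuo'; at [4:7] → 'guv'; at [11:14] → 'guv'.
With no groups in the pattern, `findall` gives back each whole match — 3 here.

['nuo', 'guv', 'guv']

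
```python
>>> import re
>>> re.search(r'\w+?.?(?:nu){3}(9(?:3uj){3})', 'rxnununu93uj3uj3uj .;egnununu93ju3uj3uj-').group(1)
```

'93uj3uj3uj'

The match spans [0:18] → 'rxnununu93uj3uj3uj'.
Captured: group 1 = '93uj3uj3uj'.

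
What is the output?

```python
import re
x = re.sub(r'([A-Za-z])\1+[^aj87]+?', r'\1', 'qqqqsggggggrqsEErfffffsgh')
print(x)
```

qgqsEfgh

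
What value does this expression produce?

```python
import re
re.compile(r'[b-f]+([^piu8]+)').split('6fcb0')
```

['6', '0', '']

Pattern: one or more of a character in [b-f]; then one or more of any character except [piu8] (captured).
Matches to split on: at [1:5] → 'fcb0'.
Because the pattern has a capturing group, `split` also inserts each captured text between the pieces.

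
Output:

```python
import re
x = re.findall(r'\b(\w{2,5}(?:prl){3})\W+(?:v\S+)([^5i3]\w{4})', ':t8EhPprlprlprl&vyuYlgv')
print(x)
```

[('t8EhPprlprlprl', 'uYlgv')]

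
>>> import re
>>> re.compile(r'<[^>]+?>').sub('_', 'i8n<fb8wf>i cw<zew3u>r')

'i8n_i cw_r'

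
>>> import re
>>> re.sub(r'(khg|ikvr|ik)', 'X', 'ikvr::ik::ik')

'X::X::X'

`|` is ordered: at each position the engine commits to the first alternative that works.
Matches: at [0:4] → 'ikvr'; at [6:8] → 'ik'; at [10:12] → 'ik'.
Each match is replaced by 'X'.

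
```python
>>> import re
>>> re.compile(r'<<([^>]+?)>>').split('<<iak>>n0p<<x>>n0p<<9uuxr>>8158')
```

The group in the pattern means `split` returns the separators' captures alongside the pieces.

['', 'iak', 'n0p', 'x', 'n0p', '9uuxr', '8158']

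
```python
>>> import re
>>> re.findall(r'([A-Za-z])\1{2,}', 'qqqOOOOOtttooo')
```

`\1` is not a pattern — it's the concrete string captured by group 1, re-applied verbatim.
Because there's exactly one group, `findall` drops the full match and keeps group 1 from each hit.

['q', 'O', 't', 'o']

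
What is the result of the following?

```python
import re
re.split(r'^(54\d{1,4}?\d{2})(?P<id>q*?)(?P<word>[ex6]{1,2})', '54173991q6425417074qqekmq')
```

['', '54173991', 'q', '6', '425417074qqekmq']

This matches anchored at the start of the string; then the literal '54', then 1 to 4 of a digit (lazy), then exactly 2 of a digit (captured); then zero or more of a literal 'q' (lazy) (captured as 'id'); then 1 to 2 of one of [ex6] (captured as 'word').
Matches to split on: at [0:10] → '54173991q6'.
With a capturing group present, the delimiter's captured portion is kept in the result list.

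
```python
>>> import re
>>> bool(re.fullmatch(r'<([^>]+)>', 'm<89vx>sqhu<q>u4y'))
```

`re.fullmatch` is like wrapping the pattern in `^…$` (in single-line mode).
Here there's no way to consume every character, so the call returns None, and `bool(None)` is False.

False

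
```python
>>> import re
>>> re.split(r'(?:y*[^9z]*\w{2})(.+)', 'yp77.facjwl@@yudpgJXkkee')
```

The pattern matches zero or more of a literal 'y', then zero or more of any character except [9z], then exactly 2 of a word character (non-capturing group); then one or more of any character (captured).
Matches to split on: at [0:24] → 'yp77.facjwl@@yudpgJXkkee'.
With a capturing group present, the delimiter's captured portion is kept in the result list.

['', 'e', '']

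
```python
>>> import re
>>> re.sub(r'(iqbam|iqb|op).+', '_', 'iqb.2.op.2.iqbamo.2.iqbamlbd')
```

Each match is replaced by '_'.

'_'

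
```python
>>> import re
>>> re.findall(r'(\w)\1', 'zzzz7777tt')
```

['z', 'z', '7', '7', 't']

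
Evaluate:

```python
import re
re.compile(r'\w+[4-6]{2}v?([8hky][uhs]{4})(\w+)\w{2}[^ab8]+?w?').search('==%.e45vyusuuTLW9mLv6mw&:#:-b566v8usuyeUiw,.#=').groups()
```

The match spans [4:24] → 'e45vyusuuTLW9mLv6mw&'.
Captured: group 1 = 'yusuu', group 2 = 'TLW9mLv6'.

('yusuu', 'TLW9mLv6')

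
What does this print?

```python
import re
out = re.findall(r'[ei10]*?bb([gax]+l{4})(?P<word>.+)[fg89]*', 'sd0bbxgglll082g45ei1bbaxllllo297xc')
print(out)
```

[('axllll', 'o297xc')]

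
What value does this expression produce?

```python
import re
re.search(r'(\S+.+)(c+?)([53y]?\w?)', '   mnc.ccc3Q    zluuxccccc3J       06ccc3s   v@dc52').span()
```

(3, 51)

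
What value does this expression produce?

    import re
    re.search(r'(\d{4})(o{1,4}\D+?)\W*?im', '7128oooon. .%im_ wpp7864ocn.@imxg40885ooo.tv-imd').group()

The match spans [0:15] → '7128oooon. .%im'.

'7128oooon. .%im'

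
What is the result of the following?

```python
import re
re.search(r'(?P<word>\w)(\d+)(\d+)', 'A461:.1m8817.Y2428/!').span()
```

(0, 4)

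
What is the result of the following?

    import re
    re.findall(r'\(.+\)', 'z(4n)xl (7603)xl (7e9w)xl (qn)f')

['(4n)xl (7603)xl (7e9w)xl (qn)']

Walking the string: at [1:30] → '(4n)xl (7603)xl (7e9w)xl (qn)'.
Since nothing is captured, `findall` lists the 1 matched substring directly.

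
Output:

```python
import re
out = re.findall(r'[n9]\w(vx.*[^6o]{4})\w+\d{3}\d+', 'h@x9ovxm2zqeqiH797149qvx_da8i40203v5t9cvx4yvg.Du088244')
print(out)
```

The pattern matches one of [n9], then a word character; then the literal 'vx', then zero or more of any character, then exactly 4 of any character except [6o] (captured); then one or more of a word character, then exactly 3 of a digit, then one or more of a digit.
Scanning left to right: at [3:54] match '9ovxm2zqeqiH797149qvx_da8i40203v5t9cvx4yvg.Du088244', group 1 = 'vxm2zqeqiH797149qvx_da8i40203v5t9cvx4yvg.Du0'.
Because there's exactly one group, `findall` drops the full match and keeps group 1 from the one hit.

['vxm2zqeqiH797149qvx_da8i40203v5t9cvx4yvg.Du0']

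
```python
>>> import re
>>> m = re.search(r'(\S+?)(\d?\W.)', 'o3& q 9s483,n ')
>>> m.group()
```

The `?` after the quantifier makes it lazy — it takes as little as possible before letting the rest of the pattern try.
The match spans [0:4] → 'o3& '.

'o3& '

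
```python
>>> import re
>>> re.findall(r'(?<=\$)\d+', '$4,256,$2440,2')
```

['4', '2440']

Lookahead/lookbehind check context without consuming it, so the matched span excludes the asserted characters.
With no groups in the pattern, `findall` gives back each whole match — 2 here.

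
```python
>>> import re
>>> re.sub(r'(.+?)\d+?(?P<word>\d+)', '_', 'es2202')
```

Pattern: one or more of any character (lazy) (captured); then one or more of a digit (lazy); then one or more of a digit (captured as 'word').
`sub` substitutes '_' at each match site.

'_'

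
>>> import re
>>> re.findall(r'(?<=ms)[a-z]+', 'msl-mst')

The lookaround is zero-width — it requires the adjacent text to match without consuming it, so the asserted text isn't part of the match.
Walking the string: at [2:3] → 'l'; at [6:7] → 't'.
Since nothing is captured, `findall` lists the 2 matched substrings directly.

['l', 't']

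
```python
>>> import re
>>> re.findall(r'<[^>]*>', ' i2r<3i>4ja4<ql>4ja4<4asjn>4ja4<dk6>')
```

['<3i>', '<ql>', '<4asjn>', '<dk6>']

Scanning left to right: at [4:8] → '<3i>'; at [12:16] → '<ql>'; at [20:27] → '<4asjn>'; at [31:36] → '<dk6>'.
With no groups in the pattern, `findall` gives back each whole match — 4 here.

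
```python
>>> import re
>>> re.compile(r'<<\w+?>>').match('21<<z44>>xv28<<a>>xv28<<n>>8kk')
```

None

With `match`, the pattern is implicitly anchored at the beginning.
Here the pattern fails at index 0, so the call returns None.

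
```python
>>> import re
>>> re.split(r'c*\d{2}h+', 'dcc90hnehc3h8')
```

Pattern: zero or more of a literal 'c', then exactly 2 of a digit; then one or more of a literal 'h'.
Matches to split on: at [1:6] → 'cc90h'.
The string is cut at each match, leaving 2 pieces.

['d', 'nehc3h8']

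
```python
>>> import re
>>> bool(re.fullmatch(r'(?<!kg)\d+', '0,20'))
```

False

For `fullmatch`, every character of the input must be accounted for by the pattern.
Here there's no way to consume every character, so the call returns None, and `bool(None)` is False.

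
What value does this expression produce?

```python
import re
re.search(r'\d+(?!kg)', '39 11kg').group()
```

'39'

The negative lookahead/lookbehind blocks any match where the forbidden context is present.
`re.search` tries every starting position until one works.
The match spans [0:2] → '39'.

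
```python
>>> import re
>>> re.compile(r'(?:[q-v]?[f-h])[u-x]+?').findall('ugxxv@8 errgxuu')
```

A non-greedy quantifier consumes as few characters as it can — just enough that the remainder of the pattern still matches from where it stops; whatever follows it matches normally.
`findall` yields the raw match text (2 of them) because the pattern has no groups.

['ugx', 'rgx']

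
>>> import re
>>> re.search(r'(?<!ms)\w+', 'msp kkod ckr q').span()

The negative lookahead/lookbehind blocks any match where the forbidden context is present.
`search` walks the string left to right and returns the first match it finds.
The match spans [0:3] → 'msp'.

(0, 3)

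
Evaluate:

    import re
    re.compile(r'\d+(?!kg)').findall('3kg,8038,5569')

The negative lookahead/lookbehind blocks any match where the forbidden context is present.
Matches: at [4:8] → '8038'; at [9:13] → '5569'.
No capturing groups, so `findall` returns the 2 full match strings.

['8038', '5569']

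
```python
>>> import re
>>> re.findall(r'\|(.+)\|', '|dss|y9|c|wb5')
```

Scanning left to right: at [0:10] match '|dss|y9|c|', group 1 = 'dss|y9|c'.
Because there's exactly one group, `findall` drops the full match and keeps group 1 from the one hit.

['dss|y9|c']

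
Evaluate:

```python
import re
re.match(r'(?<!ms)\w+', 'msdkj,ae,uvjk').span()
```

`match` is anchored at position 0; if the pattern doesn't fit there, it returns None.
The match spans [0:5] → 'msdkj'.

(0, 5)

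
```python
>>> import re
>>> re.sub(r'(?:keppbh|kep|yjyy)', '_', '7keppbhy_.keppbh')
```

`|` is ordered: at each position the engine commits to the first alternative that works.
`sub` substitutes '_' at each match site.

'7_y_._'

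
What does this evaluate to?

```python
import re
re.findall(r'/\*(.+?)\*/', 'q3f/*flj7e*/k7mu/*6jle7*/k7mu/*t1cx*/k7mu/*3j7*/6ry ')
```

['flj7e', '6jle7', 't1cx', '3j7']

The `?` after the quantifier makes it lazy — it takes as little as possible before letting the rest of the pattern try.
One capturing group, so `findall` returns just the captured substring from each match — 4 in all.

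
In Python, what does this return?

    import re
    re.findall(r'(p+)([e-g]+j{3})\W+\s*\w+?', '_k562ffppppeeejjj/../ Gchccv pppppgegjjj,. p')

Pattern: one or more of a literal 'p' (captured); then one or more of a character in [e-g], then exactly 3 of a literal 'j' (captured); then one or more of a non-word character, then zero or more of whitespace, then one or more of a word character (lazy).
Walking the string: at [7:23] match 'ppppeeejjj/../ G', groups = ('pppp', 'eeejjj'); at [29:44] match 'pppppgegjjj,. p', groups = ('ppppp', 'gegjjj').
Multiple groups make `findall` return tuples — one 2-tuple for each match.

[('pppp', 'eeejjj'), ('ppppp', 'gegjjj')]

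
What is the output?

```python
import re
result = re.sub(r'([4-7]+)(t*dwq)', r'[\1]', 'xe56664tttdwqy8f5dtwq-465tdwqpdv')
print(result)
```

This matches one or more of a character in [4-7] (captured); then zero or more of a literal 't', then the literal 'dwq' (captured).
Matches: at [2:13] → '56664tttdwq'; at [22:29] → '465tdwq'.
`\1` in the replacement pulls in group 1's text for each match.

xe[56664]y8f5dtwq-[465]pdv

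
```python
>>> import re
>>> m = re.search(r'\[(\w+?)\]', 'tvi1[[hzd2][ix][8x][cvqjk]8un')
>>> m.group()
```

`re.search` tries every starting position until one works.
The match spans [5:11] → '[hzd2]'.
Captured: group 1 = 'hzd2'.

'[hzd2]'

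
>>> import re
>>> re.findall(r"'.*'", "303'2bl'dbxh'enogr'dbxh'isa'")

["'2bl'dbxh'enogr'dbxh'isa'"]

Since nothing is captured, `findall` lists the 1 matched substring directly.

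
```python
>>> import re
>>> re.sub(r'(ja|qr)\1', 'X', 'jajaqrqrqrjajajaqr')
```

A backreference is literal: `\1` must see the identical characters the first group matched.
Matches: at [0:4] → 'jaja'; at [4:8] → 'qrqr'; at [10:14] → 'jaja'.
Each match is replaced by 'X'.

'XXqrXjaqr'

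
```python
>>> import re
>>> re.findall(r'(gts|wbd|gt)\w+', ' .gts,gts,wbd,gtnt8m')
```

Scanning left to right: at [2:5] match 'gts', group 1 = 'gt'; at [6:9] match 'gts', group 1 = 'gt'; at [14:20] match 'gtnt8m', group 1 = 'gt'.
`findall` collects group 1 from each match (3 total).

['gt', 'gt', 'gt']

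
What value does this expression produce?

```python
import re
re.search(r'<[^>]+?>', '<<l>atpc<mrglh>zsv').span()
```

The match spans [0:4] → '<<l>'.

(0, 4)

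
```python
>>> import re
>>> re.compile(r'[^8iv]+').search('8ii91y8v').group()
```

'91y'

The pattern matches one or more of any character except [8iv].
Unlike `match`, `search` isn't anchored — it looks for the pattern anywhere in the string.
The match spans [3:6] → '91y'.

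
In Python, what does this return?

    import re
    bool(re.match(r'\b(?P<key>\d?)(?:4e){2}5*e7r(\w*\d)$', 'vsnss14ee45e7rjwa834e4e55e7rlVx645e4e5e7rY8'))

False

`re.match` only tries the pattern at the start of the string.
Here the string doesn't start with a match, so the call returns None, and `bool(None)` is False.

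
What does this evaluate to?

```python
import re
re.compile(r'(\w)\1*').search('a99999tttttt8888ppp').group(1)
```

'a'

The match spans [0:1] → 'a'.
Captured: group 1 = 'a'.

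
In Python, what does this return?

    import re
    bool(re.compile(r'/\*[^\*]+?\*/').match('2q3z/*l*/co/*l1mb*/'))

False

`re.match` only tries the pattern at the start of the string.
Here position 0 doesn't satisfy it, so the call returns None, and `bool(None)` is False.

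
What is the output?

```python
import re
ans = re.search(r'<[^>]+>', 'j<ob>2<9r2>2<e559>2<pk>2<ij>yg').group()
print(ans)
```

The match spans [1:5] → '<ob>'.

<ob>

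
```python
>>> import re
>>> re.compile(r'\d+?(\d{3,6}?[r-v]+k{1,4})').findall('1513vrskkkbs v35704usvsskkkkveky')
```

['513vrskkk', '5704usvsskkkk']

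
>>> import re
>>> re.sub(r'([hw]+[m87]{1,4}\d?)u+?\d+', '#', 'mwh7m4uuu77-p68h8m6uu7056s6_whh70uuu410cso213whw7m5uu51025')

'm#-p68#s6_#cso213#'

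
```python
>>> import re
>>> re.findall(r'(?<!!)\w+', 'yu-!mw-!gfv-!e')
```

The negative lookahead/lookbehind blocks any match where the forbidden context is present.
Matches: at [0:2] → 'yu'; at [5:6] → 'w'; at [9:11] → 'fv'.
Since nothing is captured, `findall` lists the 3 matched substrings directly.

['yu', 'w', 'fv']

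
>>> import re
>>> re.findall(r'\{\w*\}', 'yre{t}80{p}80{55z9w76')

Scanning left to right: at [3:6] → '{t}'; at [8:11] → '{p}'.
With no groups in the pattern, `findall` gives back each whole match — 2 here.

['{t}', '{p}']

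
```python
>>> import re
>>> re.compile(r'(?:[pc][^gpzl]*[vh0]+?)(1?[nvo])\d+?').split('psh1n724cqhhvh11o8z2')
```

['', '1n', '24cqhhvh11o8z2']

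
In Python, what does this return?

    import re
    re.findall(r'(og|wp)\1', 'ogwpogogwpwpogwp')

['og', 'wp']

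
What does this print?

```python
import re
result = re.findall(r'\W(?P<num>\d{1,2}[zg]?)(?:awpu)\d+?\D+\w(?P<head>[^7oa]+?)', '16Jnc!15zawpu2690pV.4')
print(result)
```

Pattern: a non-word character; then 1 to 2 of a digit, then optionally one of [zg] (captured as 'num'); then the literal 'aw', then the literal 'pu' (non-capturing group); then one or more of a digit (lazy), then one or more of a non-digit, then a word character; then one or more of any character except [7oa] (lazy) (captured as 'head').
A non-greedy quantifier consumes as few characters as it can — just enough that the remainder of the pattern still matches from where it stops; whatever follows it matches normally.
Walking the string: at [5:20] match '!15zawpu2690pV.', groups = ('15z', '.').
Multiple groups make `findall` return tuples — one 2-tuple for the one match.

[('15z', '.')]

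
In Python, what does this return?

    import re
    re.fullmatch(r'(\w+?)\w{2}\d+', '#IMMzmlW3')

This matches one or more of a word character (lazy) (captured); then exactly 2 of a word character, then one or more of a digit.
`fullmatch` succeeds only if the pattern covers the string from start to end.
Here the string isn't matched end-to-end, so the call returns None.

None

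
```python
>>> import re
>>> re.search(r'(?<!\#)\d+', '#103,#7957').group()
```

'03'

A negative assertion filters positions out without eating any characters.
The match spans [2:4] → '03'.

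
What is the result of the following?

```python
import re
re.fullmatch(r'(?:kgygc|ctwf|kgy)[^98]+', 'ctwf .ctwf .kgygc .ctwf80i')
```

`fullmatch` succeeds only if the pattern covers the string from start to end.
Here there's no way to consume every character, so the call returns None.

None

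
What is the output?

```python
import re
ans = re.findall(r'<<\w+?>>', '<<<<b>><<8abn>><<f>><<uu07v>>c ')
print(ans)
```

Since nothing is captured, `findall` lists the 4 matched substrings directly.

['<<b>>', '<<8abn>>', '<<f>>', '<<uu07v>>']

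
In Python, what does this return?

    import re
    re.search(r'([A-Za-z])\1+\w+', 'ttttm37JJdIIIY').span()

(0, 14)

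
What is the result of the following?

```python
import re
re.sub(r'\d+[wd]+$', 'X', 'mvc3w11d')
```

'mvc3wX'

This matches one or more of a digit; then one or more of one of [wd]; then anchored at the end.
Matches: at [5:8] → '11d'.
Each match is replaced by 'X'.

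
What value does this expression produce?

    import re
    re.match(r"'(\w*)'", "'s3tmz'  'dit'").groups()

With `match`, the pattern is implicitly anchored at the beginning.
The match spans [0:7] → "'s3tmz'".
Captured: group 1 = 's3tmz'.

('s3tmz',)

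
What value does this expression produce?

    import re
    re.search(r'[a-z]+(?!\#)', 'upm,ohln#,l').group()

'upm'

The negative lookaround is zero-width — it rules out positions where the adjacent text would match, without consuming anything.
The match spans [0:3] → 'upm'.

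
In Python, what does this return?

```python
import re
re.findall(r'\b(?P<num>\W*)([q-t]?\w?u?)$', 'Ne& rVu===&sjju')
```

The pattern matches a word boundary (`\b`, zero-width); then zero or more of a non-word character (captured as 'num'); then optionally a character in [q-t], then optionally a word character, then optionally a literal 'u' (captured); then anchored at the end.
Walking the string: at [15:15] match '', groups = ('', '').
2 groups means the one result is a tuple of 2 captured strings — 1 here.

[('', '')]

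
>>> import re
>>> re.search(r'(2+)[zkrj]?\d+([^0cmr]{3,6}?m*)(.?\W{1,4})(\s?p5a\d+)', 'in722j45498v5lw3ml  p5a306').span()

Pattern: one or more of a literal '2' (captured); then optionally one of [zkrj], then one or more of a digit; then 3 to 6 of any character except [0cmr] (lazy), then zero or more of a literal 'm' (captured); then optionally any character, then 1 to 4 of a non-word character (captured); then optionally whitespace, then the literal 'p5a', then one or more of a digit (captured).
Unlike `match`, `search` isn't anchored — it looks for the pattern anywhere in the string.
The match spans [3:26] → '22j45498v5lw3ml  p5a306'.
Captured: group 1 = '22', group 2 = 'v5lw3m', group 3 = 'l  ', group 4 = 'p5a306'.

(3, 26)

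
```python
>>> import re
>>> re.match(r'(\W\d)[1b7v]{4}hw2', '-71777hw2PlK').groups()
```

('-7',)

The match spans [0:9] → '-71777hw2'.
Captured: group 1 = '-7'.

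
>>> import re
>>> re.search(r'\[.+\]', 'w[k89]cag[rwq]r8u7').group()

'[k89]cag[rwq]'

The match spans [1:14] → '[k89]cag[rwq]'.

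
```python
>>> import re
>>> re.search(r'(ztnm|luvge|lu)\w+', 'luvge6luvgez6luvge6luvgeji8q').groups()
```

('luvge',)

The match spans [0:28] → 'luvge6luvgez6luvge6luvgeji8q'.
Captured: group 1 = 'luvge'.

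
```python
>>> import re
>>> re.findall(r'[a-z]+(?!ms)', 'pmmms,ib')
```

['pmmms', 'ib']

Because the assertion is negative and zero-width, positions next to the forbidden text are skipped.
Walking the string: at [0:5] → 'pmmms'; at [6:8] → 'ib'.
Since nothing is captured, `findall` lists the 2 matched substrings directly.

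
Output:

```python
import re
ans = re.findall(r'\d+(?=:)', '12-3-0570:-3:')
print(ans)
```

['0570', '3']

The lookaround is zero-width — it requires the adjacent text to match without consuming it, so the asserted text isn't part of the match.
Since nothing is captured, `findall` lists the 2 matched substrings directly.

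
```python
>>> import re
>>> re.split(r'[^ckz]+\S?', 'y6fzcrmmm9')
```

['', 'c', '']

The pattern matches one or more of any character except [ckz]; then optionally a non-whitespace character.
Matches to split on: at [0:4] → 'y6fz'; at [5:10] → 'rmmm9'.
Splitting on the pattern gives 3 pieces.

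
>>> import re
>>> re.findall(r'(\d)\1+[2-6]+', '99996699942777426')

['9', '9', '7']

A backreference is literal: `\1` must see the identical characters the first group matched.
With a single group, `findall` returns only what that group captured — 3 items.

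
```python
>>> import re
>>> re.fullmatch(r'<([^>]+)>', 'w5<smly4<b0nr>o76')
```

For `fullmatch`, every character of the input must be accounted for by the pattern.
Here the pattern can't cover the whole string, so the call returns None.

None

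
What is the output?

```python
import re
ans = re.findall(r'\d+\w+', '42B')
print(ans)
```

This matches one or more of a digit; then one or more of a word character.
Scanning left to right: at [0:3] → '42B'.
Since nothing is captured, `findall` lists the 1 matched substring directly.

['42B']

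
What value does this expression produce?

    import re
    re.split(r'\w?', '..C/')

['', '.', '.', '', '/', '']

This matches optionally a word character.
Matches to split on: at [0:0] → ''; at [1:1] → ''; at [2:3] → 'C'; at [3:3] → ''; at [4:4] → ''.
`split` removes every match and returns the 6 fragments in between.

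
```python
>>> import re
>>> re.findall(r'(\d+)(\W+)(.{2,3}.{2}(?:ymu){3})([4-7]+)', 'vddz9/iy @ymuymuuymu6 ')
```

The pattern matches one or more of a digit (captured); then one or more of a non-word character (captured); then 2 to 3 of any character, then exactly 2 of any character, then the literal 'ymu' repeated 3 times (captured); then one or more of a character in [4-7] (captured).
With 4 capturing groups, `findall` returns a 4-tuple per match.
Nothing in the string satisfies the pattern, so the list is empty.

[]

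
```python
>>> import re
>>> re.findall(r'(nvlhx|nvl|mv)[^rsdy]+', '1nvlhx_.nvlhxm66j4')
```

['nvlhx']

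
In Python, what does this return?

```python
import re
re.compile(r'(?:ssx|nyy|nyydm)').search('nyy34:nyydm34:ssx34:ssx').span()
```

`re.search` tries every starting position until one works.
The match spans [0:3] → 'nyy'.

(0, 3)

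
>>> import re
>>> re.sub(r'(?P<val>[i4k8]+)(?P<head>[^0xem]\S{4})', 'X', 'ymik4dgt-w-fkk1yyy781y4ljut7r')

'ymX-fXXut7r'

The pattern matches one or more of one of [i4k8] (captured as 'val'); then any character except [0xem], then exactly 4 of a non-whitespace character (captured as 'head').
Matches: at [2:10] → 'ik4dgt-w'; at [12:19] → 'kk1yyy7'; at [19:25] → '81y4lj'.
Every occurrence is swapped for 'X'.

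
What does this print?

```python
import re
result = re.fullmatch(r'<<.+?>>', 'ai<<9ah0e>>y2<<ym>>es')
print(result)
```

For `fullmatch`, every character of the input must be accounted for by the pattern.
Here the string isn't matched end-to-end, so the call returns None.

None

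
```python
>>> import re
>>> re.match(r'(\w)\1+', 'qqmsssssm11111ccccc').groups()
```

('q',)

The match spans [0:2] → 'qq'.
Captured: group 1 = 'q'.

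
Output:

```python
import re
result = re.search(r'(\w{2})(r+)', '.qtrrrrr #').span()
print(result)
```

The match spans [1:8] → 'qtrrrrr'.

(1, 8)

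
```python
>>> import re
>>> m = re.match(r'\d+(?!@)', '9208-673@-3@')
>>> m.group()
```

With `match`, the pattern is implicitly anchored at the beginning.
The match spans [0:4] → '9208'.

'9208'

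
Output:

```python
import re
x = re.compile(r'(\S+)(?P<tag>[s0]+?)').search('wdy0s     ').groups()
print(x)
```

('wdy0', 's')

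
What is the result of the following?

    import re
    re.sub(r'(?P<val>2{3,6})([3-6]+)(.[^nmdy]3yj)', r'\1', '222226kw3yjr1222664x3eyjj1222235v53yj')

The pattern matches 3 to 6 of a literal '2' (captured as 'val'); then one or more of a character in [3-6] (captured); then any character, then any character except [nmdy], then the literal '3yj' (captured).
Matches: at [0:11] → '222226kw3yj'; at [26:37] → '222235v53yj'.
The replacement refers to a captured group, so each match is rewritten using its own captured text.

'22222r1222664x3eyjj12222'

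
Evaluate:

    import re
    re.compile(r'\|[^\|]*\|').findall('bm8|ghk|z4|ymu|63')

Walking the string: at [3:8] → '|ghk|'; at [10:15] → '|ymu|'.
`findall` yields the raw match text (2 of them) because the pattern has no groups.

['|ghk|', '|ymu|']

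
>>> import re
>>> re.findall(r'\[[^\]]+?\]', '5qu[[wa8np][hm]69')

Walking the string: at [3:11] → '[[wa8np]'; at [11:15] → '[hm]'.
With no groups in the pattern, `findall` gives back each whole match — 2 here.

['[[wa8np]', '[hm]']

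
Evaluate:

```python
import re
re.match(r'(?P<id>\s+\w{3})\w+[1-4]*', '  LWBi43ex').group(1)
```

The match spans [0:10] → '  LWBi43ex'.
Captured: group 1 = '  LWB'.

'  LWB'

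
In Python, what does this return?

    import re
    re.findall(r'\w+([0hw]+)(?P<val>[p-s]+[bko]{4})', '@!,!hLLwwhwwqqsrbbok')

[('w', 'qqsrbbok')]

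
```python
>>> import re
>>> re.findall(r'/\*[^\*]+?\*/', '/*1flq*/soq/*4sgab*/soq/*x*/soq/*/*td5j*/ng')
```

['/*1flq*/', '/*4sgab*/', '/*x*/', '/*td5j*/']

`findall` yields the raw match text (4 of them) because the pattern has no groups.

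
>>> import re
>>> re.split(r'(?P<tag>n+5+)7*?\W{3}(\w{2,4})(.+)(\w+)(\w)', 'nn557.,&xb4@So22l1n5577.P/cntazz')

['', 'nn55', 'xb4', '@So22l1n5577.P/cnta', 'z', 'z', '']

Pattern: one or more of a literal 'n', then one or more of a literal '5' (captured as 'tag'); then zero or more of the literal '7' (lazy), then exactly 3 of a non-word character; then 2 to 4 of a word character (captured); then one or more of any character (captured); then one or more of a word character (captured); then a word character (captured).
Matches to split on: at [0:32] → 'nn557.,&xb4@So22l1n5577.P/cntazz'.
Because the pattern has a capturing group, `split` also inserts each captured text between the pieces.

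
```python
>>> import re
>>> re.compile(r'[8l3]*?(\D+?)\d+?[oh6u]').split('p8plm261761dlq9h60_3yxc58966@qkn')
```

This matches zero or more of one of [8l3] (lazy); then one or more of a non-digit (lazy) (captured); then one or more of a digit (lazy), then one of [oh6u].
Matches to split on: at [1:7] → '8plm26'; at [11:16] → 'dlq9h'; at [19:27] → '3yxc5896'.
`re.split` interleaves the captured-group text with the surrounding fragments.

['p', 'plm', '1761', 'dlq', '60_', 'yxc', '6@qkn']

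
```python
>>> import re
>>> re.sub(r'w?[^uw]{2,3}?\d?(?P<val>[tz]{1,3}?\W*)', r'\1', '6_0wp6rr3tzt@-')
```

'6_0wptzt@-'

The pattern matches optionally a literal 'w', then 2 to 3 of any character except [uw] (lazy); then optionally a digit; then 1 to 3 of one of [tz] (lazy), then zero or more of a non-word character (captured as 'val').
Matches: at [5:10] → '6rr3t'.
Each match is replaced using the text its own group 1 captured.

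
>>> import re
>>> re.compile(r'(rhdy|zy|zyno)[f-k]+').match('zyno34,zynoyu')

`re.match` won't scan ahead — the pattern has to work from the very first character.
Here the string doesn't start with a match, so the call returns None.

None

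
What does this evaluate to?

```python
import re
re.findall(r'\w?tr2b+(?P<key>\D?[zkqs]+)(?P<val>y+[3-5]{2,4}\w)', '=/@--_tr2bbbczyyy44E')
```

Pattern: optionally a word character, then the literal 'tr2', then one or more of the literal 'b'; then optionally a non-digit, then one or more of one of [zkqs] (captured as 'key'); then one or more of a literal 'y', then 2 to 4 of a character in [3-5], then a word character (captured as 'val').
Multiple groups make `findall` return tuples — one 2-tuple for the one match.

[('cz', 'yyy44E')]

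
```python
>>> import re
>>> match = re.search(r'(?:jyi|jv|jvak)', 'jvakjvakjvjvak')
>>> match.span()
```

(0, 2)

Alternation tries branches left to right and keeps the first one that lets the overall match succeed at that position.
`re.search` scans for the first position where the pattern succeeds.
The match spans [0:2] → 'jv'.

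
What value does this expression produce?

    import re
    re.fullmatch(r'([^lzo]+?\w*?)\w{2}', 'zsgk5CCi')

Pattern: one or more of any character except [lzo] (lazy), then zero or more of a word character (lazy) (captured); then exactly 2 of a word character.
For `fullmatch`, every character of the input must be accounted for by the pattern.
Here the string isn't matched end-to-end, so the call returns None.

None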